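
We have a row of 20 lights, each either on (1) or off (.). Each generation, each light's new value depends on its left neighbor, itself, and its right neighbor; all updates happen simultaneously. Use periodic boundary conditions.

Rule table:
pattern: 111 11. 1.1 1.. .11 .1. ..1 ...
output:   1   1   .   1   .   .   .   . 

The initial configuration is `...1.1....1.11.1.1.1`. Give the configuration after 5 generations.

1.....1......1......
.1.....1......1.....
..1.....1......1....
...1.....1......1...
....1.....1......1..

....1.....1......1..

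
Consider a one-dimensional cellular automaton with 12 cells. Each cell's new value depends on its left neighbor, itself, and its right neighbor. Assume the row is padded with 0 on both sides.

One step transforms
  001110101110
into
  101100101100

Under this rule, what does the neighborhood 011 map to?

1

At position 2 the neighborhood is 011; the next row has 1 there.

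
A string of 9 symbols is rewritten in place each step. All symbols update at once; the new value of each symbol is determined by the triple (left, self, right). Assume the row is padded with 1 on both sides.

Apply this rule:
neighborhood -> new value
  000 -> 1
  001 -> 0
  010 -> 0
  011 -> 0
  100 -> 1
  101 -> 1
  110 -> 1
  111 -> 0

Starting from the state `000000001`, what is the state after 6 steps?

step 1: 111111100
step 2: 000000110
step 3: 111110011
step 4: 000011000
step 5: 111001110
step 6: 001100011

001100011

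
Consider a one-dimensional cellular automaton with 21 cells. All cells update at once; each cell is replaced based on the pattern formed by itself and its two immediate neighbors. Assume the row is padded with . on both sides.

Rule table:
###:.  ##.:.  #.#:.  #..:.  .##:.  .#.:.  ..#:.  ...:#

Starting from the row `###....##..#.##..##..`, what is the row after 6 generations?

....##..............#
###....############..
....##..............#  (repeats generation 1; period 2)
generation 6: ###....############..

###....############..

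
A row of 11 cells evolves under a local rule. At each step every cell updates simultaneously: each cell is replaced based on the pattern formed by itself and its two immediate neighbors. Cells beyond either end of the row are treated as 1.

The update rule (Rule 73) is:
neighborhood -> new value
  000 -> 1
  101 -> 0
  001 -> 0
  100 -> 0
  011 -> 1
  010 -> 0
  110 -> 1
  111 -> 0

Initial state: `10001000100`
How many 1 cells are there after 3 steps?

5

10100010000
10001000110
10100010110
count of 1: 5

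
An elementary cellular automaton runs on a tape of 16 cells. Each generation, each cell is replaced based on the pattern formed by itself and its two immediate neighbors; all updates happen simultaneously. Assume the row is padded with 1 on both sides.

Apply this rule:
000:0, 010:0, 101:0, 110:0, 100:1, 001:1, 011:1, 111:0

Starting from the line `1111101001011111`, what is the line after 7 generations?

1110010001101100

0000000110010000
1000001101101001
0100011001000111
0010110110101100
1100100100001011
0011011010010010
1110010001101100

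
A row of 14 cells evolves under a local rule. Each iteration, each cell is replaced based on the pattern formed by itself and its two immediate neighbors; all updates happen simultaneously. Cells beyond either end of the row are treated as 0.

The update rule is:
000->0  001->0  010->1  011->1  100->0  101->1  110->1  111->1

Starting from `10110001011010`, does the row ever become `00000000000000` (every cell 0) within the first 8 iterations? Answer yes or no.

no

11110001111110
11110001111110  (fixed point — unchanged through iteration 8)
iteration 8 is 11110001111110, still not uniform 0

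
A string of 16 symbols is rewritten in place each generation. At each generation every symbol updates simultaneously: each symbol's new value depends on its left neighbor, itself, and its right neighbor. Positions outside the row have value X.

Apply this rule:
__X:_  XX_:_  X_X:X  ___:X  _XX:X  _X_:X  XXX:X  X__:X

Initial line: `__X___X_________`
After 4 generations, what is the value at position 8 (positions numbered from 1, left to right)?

X_XXX_XXXXXXXXX_
_XXX_XXXXXXXXX_X
XXX_XXXXXXXXX_XX
XX_XXXXXXXXX_XXX
position 8 holds X

X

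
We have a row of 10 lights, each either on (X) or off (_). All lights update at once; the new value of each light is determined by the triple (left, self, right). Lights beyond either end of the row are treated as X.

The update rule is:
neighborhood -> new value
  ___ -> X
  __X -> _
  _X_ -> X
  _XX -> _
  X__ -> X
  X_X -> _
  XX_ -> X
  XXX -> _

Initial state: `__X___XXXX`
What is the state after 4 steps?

step 1: X_XXX_____
step 2: X___XXXXX_
step 3: XXX_____X_
step 4: __XXXXX_X_

__XXXXX_X_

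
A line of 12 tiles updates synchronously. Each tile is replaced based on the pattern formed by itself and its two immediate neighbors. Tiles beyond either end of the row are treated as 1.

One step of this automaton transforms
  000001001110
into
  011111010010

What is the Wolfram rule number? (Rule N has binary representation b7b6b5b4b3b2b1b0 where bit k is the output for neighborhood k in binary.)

71

position 9: 111 → 0  (bit 7 = 0)
position 10: 110 → 1  (bit 6 = 1)
position 11: 101 → 0  (bit 5 = 0)
position 0: 100 → 0  (bit 4 = 0)
position 8: 011 → 0  (bit 3 = 0)
position 5: 010 → 1  (bit 2 = 1)
position 4: 001 → 1  (bit 1 = 1)
position 1: 000 → 1  (bit 0 = 1)
bits b7..b0 = 01000111 = 71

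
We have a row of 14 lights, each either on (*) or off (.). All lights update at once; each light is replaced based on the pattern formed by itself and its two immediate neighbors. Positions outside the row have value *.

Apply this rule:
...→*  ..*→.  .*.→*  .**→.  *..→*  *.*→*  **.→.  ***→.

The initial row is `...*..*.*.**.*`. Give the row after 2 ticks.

**.**.****..*.
..*..*....*.**

..*..*....*.**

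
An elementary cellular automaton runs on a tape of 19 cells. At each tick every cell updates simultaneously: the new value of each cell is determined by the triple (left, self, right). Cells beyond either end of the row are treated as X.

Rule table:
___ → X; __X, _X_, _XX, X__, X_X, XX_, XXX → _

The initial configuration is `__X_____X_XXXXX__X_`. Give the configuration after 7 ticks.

____XXX____________

____XXX____________
_XX_____XXXXXXXXXX_
____XXX____________  (repeats tick 1; period 2)
tick 7: ____XXX____________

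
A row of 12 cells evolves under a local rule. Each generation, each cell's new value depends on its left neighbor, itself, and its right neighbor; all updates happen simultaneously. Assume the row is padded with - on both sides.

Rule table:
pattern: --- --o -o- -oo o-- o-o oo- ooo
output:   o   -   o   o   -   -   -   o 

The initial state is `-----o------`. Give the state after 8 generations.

oooo-o-ooooo
ooo--o-oooo-
oo---o-ooo--
o--o-o-oo--o
o--o-o-o---o
o--o-o-o-o-o
o--o-o-o-o-o  (fixed point — unchanged through generation 8)

o--o-o-o-o-o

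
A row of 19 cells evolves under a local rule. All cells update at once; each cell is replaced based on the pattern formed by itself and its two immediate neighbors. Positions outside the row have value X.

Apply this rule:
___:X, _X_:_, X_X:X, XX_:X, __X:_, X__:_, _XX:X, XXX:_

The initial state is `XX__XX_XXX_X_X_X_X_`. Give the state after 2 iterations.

_X__XXXX_XX_X_X_X_X
X___X__XXXXX_X_X_XX

X___X__XXXXX_X_X_XX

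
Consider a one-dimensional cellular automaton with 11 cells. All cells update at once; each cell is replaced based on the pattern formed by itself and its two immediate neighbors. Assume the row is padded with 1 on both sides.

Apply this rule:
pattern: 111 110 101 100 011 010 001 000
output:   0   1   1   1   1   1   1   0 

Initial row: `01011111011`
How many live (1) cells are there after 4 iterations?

iteration 1: 11110001110
iteration 2: 00011011011
iteration 3: 10111111110
iteration 4: 11100000011
count of 1: 5

5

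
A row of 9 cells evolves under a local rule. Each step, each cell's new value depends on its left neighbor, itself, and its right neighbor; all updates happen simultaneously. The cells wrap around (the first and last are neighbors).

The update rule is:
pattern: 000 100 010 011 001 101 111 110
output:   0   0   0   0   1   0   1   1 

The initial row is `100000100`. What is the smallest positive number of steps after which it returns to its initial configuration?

9

000001001
000010010
000100100
001001000
010010000
100100000
001000001
010000010
100000100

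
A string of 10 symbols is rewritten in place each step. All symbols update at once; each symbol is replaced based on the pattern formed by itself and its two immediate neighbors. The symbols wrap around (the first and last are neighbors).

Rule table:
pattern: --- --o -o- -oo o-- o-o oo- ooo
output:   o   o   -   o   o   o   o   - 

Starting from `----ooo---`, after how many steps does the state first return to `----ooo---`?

ooooo-oooo
----ooo---

2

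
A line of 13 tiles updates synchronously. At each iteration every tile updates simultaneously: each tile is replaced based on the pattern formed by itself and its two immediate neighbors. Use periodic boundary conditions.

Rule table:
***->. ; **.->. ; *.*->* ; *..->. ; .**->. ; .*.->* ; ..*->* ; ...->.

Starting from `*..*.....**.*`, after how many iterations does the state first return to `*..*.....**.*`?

26

..**....*..*.
.*.....**.**.
**....*..*...
.....**.**..*
....*..*...**
...**.**..*..
..*..*...**..
.**.**..*....
*..*...**....
*.**..*.....*
.*...**....*.
**..*.....**.
...**....*..*
..*.....**.**
.**....*..*..
*.....**.**..
*....*..*...*
....**.**..*.
...*..*...**.
..**.**..*...
.*..*...**...
**.**..*.....
..*...**....*
.**..*.....**
*...**....*..
*..*.....**.*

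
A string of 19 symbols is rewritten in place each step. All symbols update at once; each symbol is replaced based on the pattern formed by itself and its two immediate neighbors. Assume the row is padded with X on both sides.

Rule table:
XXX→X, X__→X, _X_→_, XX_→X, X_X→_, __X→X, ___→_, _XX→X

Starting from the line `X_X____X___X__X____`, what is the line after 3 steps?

XXX_XXX____XXXXXXXX

X__X__X_X_X_XX_X__X
XXX_XX______XX__XXX
XXX_XXX____XXXXXXXX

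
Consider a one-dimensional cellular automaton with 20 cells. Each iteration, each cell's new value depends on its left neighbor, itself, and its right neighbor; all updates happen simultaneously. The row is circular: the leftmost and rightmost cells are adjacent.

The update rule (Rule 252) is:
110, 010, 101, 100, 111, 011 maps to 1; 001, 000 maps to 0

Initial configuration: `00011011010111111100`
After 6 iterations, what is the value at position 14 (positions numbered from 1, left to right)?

1

00011111111111111110
00011111111111111111
10011111111111111111
11011111111111111111
11111111111111111111
11111111111111111111
position 14 holds 1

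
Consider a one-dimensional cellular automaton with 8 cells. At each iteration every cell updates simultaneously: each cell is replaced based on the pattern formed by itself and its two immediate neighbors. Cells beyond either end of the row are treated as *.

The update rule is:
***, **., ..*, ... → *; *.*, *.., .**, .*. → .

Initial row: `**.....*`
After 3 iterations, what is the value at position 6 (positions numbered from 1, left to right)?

*

**.****.
**..***.
**.*.**.
position 6 holds *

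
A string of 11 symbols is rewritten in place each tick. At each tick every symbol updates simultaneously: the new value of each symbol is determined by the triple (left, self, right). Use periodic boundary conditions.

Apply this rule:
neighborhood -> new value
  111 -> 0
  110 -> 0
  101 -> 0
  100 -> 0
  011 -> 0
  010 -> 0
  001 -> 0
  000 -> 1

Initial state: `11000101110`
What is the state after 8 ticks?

11000111111

00010000000
11000111111
00010000000  (repeats tick 1; period 2)
tick 8: 11000111111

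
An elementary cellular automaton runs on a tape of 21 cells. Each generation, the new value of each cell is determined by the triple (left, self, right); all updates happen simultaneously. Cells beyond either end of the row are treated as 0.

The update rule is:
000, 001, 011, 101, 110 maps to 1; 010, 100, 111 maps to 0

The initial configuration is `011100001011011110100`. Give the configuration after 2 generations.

111011011100010111010

110101110111110011001
111011011100010111010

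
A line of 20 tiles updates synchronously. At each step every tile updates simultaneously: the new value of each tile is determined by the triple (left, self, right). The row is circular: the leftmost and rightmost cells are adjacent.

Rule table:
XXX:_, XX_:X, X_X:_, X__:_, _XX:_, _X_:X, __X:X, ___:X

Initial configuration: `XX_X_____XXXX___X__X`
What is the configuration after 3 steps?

_X_X_XXXX___X_XXX_X_
XX_X____X_XXX___X_X_
_X_X_XXXX___X_XXX_X_

_X_X_XXXX___X_XXX_X_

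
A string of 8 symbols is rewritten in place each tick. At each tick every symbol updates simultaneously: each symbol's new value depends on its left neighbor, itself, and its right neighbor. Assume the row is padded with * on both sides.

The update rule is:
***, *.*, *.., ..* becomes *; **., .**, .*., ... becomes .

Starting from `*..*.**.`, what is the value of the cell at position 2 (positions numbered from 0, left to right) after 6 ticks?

.

.**.*..*
*..*.**.  (repeats tick 0; period 2)
tick 6: *..*.**.
position 2 holds .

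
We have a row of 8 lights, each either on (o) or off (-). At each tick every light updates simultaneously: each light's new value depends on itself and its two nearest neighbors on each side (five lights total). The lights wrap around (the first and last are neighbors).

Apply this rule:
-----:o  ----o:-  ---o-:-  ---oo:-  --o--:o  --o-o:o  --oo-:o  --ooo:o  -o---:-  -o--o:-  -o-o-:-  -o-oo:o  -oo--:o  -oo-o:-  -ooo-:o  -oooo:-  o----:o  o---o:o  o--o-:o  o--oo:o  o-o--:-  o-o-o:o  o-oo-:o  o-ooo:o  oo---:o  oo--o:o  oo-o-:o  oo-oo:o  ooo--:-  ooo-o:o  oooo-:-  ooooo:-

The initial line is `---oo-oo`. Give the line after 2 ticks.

-ooooo--

oo-o-ooo
-ooooo--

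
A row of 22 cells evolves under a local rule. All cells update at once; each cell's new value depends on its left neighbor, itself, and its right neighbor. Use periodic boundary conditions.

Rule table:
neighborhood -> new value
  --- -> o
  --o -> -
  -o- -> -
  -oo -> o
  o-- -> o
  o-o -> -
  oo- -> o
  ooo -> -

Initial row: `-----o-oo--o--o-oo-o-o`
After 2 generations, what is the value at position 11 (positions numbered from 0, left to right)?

generation 1: oooo---ooo--o---oo----
generation 2: o--ooo-o-oo--oo-ooooo-
position 11 holds -

-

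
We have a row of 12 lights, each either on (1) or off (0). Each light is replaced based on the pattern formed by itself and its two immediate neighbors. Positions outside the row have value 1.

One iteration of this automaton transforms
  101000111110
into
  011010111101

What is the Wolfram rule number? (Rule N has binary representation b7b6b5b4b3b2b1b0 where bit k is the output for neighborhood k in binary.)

173

position 7: 111 → 1  (bit 7 = 1)
position 0: 110 → 0  (bit 6 = 0)
position 1: 101 → 1  (bit 5 = 1)
position 3: 100 → 0  (bit 4 = 0)
position 6: 011 → 1  (bit 3 = 1)
position 2: 010 → 1  (bit 2 = 1)
position 5: 001 → 0  (bit 1 = 0)
position 4: 000 → 1  (bit 0 = 1)
bits b7..b0 = 10101101 = 173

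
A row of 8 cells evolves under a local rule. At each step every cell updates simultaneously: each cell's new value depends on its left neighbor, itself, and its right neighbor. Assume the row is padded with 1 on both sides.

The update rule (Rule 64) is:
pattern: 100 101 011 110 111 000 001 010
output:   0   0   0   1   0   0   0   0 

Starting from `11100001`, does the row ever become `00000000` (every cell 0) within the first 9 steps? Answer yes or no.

00100000
00000000
all cells are 0 at step 2

yes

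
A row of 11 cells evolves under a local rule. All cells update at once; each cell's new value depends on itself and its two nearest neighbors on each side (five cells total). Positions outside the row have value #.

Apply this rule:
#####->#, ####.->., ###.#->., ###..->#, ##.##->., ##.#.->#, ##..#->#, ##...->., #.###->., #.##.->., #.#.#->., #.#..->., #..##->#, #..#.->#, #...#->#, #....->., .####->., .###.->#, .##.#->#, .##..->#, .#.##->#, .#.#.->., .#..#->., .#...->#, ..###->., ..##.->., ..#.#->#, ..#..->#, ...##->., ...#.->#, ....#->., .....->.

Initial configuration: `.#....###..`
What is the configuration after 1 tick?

#.#....####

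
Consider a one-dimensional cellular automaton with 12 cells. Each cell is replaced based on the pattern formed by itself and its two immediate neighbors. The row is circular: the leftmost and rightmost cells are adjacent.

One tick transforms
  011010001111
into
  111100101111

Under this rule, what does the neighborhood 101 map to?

1

At position 0 the neighborhood is 101; the next row has 1 there.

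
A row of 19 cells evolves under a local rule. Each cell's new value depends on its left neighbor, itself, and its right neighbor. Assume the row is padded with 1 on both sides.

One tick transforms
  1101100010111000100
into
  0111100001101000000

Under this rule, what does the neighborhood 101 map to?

At position 2 the neighborhood is 101; the next row has 1 there.

1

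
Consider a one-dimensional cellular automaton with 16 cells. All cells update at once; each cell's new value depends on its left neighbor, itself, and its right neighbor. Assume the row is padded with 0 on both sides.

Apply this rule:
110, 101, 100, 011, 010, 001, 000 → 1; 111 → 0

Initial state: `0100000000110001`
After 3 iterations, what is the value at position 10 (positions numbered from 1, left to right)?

1

1111111111111111
1000000000000001
1111111111111111
position 10 holds 1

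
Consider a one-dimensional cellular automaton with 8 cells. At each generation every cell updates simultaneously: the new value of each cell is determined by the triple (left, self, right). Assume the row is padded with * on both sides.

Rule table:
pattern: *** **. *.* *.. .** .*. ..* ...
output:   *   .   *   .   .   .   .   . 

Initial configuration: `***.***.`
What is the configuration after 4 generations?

generation 1: **.*.*.*
generation 2: *.*.*.*.
generation 3: .*.*.*.*
generation 4: *.*.*.*.

*.*.*.*.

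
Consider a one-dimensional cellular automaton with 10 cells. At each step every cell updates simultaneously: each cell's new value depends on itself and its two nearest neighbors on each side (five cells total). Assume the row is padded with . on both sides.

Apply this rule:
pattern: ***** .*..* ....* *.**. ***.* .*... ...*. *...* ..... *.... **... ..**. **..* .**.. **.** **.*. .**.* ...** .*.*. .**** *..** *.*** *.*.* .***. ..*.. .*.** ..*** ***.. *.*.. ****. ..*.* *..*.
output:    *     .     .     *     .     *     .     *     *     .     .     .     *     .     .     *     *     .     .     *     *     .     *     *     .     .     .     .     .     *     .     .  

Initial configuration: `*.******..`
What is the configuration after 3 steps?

...****...
*...**...*
.**....*..

.**....*..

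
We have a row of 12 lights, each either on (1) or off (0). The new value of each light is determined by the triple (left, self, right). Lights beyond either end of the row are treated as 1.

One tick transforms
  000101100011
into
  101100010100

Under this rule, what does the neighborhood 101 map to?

0

At position 4 the neighborhood is 101; the next row has 0 there.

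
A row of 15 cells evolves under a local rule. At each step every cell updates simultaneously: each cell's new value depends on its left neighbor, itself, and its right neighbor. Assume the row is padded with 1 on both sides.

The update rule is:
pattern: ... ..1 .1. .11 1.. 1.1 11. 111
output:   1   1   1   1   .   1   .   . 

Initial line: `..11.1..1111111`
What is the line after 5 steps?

11.11..11..11..

step 1: .11.11.11......
step 2: 11.11.11..11111
step 3: ..11.11..11....
step 4: .11.11..11..111
step 5: 11.11..11..11..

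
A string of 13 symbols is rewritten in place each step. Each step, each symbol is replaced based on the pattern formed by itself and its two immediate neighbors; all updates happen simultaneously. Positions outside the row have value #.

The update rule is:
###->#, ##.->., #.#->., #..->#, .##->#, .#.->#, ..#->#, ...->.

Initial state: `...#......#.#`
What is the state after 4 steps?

##.#####..###

#.###....##.#
..##.#..##..#
###..####.###
##.#####..###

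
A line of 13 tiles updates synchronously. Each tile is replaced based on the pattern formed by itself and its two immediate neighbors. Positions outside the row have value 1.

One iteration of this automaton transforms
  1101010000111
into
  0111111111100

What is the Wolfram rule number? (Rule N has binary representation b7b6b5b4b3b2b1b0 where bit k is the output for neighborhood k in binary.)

127

position 0: 111 → 0  (bit 7 = 0)
position 1: 110 → 1  (bit 6 = 1)
position 2: 101 → 1  (bit 5 = 1)
position 6: 100 → 1  (bit 4 = 1)
position 10: 011 → 1  (bit 3 = 1)
position 3: 010 → 1  (bit 2 = 1)
position 9: 001 → 1  (bit 1 = 1)
position 7: 000 → 1  (bit 0 = 1)
bits b7..b0 = 01111111 = 127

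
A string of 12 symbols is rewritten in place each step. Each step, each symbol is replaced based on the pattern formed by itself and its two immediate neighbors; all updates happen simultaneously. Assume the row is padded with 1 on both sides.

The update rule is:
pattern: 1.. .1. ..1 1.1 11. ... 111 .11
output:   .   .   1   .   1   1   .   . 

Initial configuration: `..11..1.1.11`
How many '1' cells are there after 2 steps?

5

step 1: .1.1.1......
step 2: .......11111
count of 1: 5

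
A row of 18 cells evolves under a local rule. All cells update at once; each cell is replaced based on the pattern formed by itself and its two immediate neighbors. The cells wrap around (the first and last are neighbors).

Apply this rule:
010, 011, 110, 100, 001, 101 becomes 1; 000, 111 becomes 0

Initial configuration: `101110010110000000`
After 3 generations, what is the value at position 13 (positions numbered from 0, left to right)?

generation 1: 111011111111000001
generation 2: 001110000001100011
generation 3: 111011000011110111
position 13 holds 1

1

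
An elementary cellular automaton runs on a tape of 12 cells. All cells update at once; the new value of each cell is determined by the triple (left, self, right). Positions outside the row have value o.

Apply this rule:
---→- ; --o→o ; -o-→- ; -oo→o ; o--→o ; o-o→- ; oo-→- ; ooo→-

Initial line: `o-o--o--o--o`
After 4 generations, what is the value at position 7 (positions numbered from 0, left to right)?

o

---oo-oo-ooo
o-oo--o--o--
--o-oo-oo-oo
oo--o--o--o-
position 7 holds o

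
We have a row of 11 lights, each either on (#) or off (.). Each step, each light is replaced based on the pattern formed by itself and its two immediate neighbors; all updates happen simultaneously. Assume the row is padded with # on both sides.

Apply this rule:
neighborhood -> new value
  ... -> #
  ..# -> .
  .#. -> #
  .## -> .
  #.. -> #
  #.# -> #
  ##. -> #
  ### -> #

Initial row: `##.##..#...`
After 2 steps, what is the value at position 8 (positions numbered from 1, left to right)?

.

###.##.###.
####.##.###
position 8 holds .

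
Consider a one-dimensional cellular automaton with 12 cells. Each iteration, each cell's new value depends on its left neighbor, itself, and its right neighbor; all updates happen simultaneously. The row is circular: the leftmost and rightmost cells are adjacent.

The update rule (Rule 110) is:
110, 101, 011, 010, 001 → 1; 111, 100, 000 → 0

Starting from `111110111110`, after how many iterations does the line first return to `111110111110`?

9

100011100011
100110100110
101111101111
111000111000
101001101001
111011111011
001110001110
011010011010
111110111110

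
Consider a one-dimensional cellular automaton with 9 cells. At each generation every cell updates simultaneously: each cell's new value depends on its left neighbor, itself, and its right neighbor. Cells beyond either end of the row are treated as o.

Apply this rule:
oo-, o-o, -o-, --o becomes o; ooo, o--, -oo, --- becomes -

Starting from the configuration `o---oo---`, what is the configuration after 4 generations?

-o--o----

o--o-o--o
o-oooo-o-
oo---oooo
-o--o----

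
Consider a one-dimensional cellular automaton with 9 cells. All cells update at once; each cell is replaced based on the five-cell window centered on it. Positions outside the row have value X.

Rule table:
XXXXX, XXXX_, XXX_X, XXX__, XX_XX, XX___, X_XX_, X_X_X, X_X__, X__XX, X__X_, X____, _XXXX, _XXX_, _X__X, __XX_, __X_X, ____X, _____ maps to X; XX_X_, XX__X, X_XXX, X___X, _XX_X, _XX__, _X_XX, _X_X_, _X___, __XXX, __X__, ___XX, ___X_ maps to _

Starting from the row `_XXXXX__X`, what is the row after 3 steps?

X_XXXX_X_
XX_XXX_X_
XXX_XX_X_

XXX_XX_X_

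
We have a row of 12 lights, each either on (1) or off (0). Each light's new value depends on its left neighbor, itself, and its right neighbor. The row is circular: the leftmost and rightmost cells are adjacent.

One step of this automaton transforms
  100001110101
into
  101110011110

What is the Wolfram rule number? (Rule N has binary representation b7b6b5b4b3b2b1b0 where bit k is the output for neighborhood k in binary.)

103

position 6: 111 → 0  (bit 7 = 0)
position 0: 110 → 1  (bit 6 = 1)
position 8: 101 → 1  (bit 5 = 1)
position 1: 100 → 0  (bit 4 = 0)
position 5: 011 → 0  (bit 3 = 0)
position 9: 010 → 1  (bit 2 = 1)
position 4: 001 → 1  (bit 1 = 1)
position 2: 000 → 1  (bit 0 = 1)
bits b7..b0 = 01100111 = 103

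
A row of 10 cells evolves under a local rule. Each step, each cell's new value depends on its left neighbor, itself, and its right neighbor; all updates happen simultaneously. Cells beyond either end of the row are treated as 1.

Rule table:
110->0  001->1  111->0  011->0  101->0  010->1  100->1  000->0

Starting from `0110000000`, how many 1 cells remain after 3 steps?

3

0001000001
1011100010
0000010110
count of 1: 3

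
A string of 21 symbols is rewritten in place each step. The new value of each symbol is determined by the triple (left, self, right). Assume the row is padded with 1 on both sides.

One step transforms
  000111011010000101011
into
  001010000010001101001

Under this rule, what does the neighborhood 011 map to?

At position 3 the neighborhood is 011; the next row has 0 there.

0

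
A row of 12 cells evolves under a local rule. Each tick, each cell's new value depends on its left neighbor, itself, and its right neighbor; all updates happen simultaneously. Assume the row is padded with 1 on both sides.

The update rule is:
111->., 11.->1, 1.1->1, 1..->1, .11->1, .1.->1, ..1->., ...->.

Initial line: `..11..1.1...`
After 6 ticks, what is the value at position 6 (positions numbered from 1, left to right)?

tick 1: 1.111.1111..
tick 2: 111.111..11.
tick 3: ..111.11.111
tick 4: 1.1.111111..
tick 5: 11111....11.
tick 6: ....11...111
position 6 holds 1

1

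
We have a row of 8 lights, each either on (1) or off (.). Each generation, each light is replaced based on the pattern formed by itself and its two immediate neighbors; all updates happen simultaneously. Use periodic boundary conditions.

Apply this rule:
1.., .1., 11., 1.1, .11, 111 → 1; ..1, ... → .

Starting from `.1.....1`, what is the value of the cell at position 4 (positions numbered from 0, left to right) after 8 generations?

111....1
1111...1
11111..1
111111.1
11111111
11111111  (fixed point — unchanged through generation 8)
position 4 holds 1

1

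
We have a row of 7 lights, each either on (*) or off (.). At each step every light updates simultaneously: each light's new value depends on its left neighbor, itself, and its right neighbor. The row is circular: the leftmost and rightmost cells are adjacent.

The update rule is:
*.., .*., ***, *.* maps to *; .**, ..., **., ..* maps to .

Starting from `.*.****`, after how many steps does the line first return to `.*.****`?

28

***.**.
.*.*..*
*****.*
****.*.
.**.***
*..*.*.
**.****
*.*.***
.***.**
*.*.*..
******.
.****.*
*.**.**
.*..*.*
***.***
**.*.**
*.***.*
.*.*.*.
.******
*.****.
**.**.*
*.*..*.
****.**
***.*.*
**.***.
..*.*.*
*.*****
.*.****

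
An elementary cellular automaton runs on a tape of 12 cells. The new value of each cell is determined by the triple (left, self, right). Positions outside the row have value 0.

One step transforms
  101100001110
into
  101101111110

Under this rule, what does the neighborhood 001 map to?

1

At position 7 the neighborhood is 001; the next row has 1 there.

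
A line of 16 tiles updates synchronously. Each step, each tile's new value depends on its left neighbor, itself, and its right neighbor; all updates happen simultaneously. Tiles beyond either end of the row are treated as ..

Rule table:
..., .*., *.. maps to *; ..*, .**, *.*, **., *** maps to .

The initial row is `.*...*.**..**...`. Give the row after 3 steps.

****........****

.***.*...*...***
.....***.***....
****........****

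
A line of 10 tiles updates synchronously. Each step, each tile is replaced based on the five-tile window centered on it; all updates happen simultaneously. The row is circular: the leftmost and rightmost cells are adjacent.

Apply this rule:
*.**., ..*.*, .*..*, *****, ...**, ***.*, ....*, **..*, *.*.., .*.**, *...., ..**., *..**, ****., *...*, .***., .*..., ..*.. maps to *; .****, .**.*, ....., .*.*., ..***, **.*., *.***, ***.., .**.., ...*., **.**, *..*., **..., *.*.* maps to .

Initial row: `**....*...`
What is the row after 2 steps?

.***....**

*..**.****
.***....**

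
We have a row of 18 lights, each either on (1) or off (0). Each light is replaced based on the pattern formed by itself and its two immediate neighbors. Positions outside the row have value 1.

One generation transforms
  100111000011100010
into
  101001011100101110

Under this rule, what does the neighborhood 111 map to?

At position 4 the neighborhood is 111; the next row has 0 there.

0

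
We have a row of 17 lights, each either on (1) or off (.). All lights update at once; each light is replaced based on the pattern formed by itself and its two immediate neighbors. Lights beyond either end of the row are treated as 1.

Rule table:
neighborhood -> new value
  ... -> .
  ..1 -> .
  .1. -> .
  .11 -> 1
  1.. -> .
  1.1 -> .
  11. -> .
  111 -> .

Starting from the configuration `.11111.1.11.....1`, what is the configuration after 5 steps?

.1.......1......1
................1
................1  (fixed point — unchanged through step 5)

................1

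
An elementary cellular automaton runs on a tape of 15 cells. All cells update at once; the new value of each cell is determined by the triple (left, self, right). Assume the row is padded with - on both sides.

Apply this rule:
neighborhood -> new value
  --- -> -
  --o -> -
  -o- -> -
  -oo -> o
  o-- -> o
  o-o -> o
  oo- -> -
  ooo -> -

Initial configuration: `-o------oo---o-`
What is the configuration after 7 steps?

step 1: --o-----o-o---o
step 2: ---o-----o-o---
step 3: ----o-----o-o--
step 4: -----o-----o-o-
step 5: ------o-----o-o
step 6: -------o-----o-
step 7: --------o-----o

--------o-----o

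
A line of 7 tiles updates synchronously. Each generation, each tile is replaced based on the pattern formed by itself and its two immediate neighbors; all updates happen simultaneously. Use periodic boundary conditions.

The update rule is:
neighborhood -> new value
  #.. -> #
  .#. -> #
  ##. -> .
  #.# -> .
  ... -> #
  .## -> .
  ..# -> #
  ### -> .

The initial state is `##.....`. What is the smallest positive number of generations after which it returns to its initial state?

..#####
##.....

2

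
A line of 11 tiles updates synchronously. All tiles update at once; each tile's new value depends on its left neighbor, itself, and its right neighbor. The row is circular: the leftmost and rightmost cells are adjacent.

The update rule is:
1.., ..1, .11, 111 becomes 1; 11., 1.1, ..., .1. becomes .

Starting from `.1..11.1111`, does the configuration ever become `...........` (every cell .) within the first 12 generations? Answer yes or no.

..111..111.
.111.1111.1
.11..111...
11.1111.1..
1..111...11
.1111.1.111
.111....11.
111.1..11.1
11...111..1
1.1.111.111
....11..111
1..11.1111.
generation 12 is 1..11.1111., still not uniform .

no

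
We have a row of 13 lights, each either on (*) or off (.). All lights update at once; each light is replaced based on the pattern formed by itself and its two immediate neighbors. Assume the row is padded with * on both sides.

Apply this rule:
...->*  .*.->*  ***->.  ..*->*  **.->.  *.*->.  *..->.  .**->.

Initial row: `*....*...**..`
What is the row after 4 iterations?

.*.........**

..****.**...*
.*........**.
.*.*******...
.*.........**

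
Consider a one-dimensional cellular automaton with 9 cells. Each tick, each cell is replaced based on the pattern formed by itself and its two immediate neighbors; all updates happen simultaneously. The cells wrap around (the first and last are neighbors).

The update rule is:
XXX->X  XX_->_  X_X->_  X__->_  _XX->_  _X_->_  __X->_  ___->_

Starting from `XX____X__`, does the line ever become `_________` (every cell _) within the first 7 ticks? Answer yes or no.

_________
all cells are _ at tick 1

yes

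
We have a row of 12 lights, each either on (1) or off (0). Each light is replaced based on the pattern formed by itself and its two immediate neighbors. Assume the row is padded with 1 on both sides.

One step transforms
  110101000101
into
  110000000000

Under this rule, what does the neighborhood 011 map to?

0

At position 11 the neighborhood is 011; the next row has 0 there.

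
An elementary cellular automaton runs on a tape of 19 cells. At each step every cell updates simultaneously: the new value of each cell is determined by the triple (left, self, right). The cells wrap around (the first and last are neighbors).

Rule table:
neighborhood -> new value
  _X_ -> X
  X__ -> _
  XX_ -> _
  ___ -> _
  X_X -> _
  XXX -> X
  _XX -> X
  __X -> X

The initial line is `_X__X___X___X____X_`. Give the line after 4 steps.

XX_XX__XX__XX___XX_
X__X__XX__XX___XX__
X_XX_XX__XX___XX__X
__X__X__XX___XX__XX

__X__X__XX___XX__XX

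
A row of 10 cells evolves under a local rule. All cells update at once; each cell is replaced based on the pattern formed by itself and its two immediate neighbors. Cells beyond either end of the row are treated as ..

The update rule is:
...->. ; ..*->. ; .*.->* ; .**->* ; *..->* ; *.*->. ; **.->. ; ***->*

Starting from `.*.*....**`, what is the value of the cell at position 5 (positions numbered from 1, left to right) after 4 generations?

generation 1: .*.**...*.
generation 2: .*.*.*..**
generation 3: .*.*.**.*.
generation 4: .*.*.*..**
position 5 holds .

.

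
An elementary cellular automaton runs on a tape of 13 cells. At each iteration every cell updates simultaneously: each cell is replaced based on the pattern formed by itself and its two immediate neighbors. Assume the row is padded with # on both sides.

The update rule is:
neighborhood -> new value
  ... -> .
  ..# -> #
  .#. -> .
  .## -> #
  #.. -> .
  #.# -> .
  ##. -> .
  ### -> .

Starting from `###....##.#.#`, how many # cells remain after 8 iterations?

iteration 1: ......##....#
iteration 2: .....##....##
iteration 3: ....##....##.
iteration 4: ...##....##..
iteration 5: ..##....##..#
iteration 6: .##....##..##
iteration 7: .#....##..##.
iteration 8: .....##..##..
count of #: 4

4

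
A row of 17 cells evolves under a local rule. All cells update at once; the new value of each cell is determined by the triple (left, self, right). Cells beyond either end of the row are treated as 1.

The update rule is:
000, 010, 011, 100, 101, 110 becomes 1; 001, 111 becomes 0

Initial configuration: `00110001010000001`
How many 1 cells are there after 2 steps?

9

10111101111111101
11100111000000111
count of 1: 9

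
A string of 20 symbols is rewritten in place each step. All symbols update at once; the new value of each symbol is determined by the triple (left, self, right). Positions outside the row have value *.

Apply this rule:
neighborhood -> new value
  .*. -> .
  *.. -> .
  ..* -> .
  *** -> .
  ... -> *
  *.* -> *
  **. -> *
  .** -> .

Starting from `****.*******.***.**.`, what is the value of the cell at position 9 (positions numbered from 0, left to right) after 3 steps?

...**......**..**.**
.*..*.****..*...**..
*....*...*....*..*..
position 9 holds *

*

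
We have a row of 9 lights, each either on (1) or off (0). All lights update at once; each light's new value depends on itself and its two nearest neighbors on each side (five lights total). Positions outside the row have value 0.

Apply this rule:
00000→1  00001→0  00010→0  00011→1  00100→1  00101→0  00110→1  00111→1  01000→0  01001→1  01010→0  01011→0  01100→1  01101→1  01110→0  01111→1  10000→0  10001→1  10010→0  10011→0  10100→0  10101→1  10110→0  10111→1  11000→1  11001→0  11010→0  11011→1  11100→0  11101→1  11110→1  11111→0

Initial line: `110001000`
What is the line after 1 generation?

111101001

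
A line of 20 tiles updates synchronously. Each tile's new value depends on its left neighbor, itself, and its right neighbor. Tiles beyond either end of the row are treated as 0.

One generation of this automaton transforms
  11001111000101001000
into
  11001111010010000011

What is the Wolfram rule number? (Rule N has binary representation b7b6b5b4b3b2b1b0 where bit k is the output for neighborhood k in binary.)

position 5: 111 → 1  (bit 7 = 1)
position 1: 110 → 1  (bit 6 = 1)
position 12: 101 → 1  (bit 5 = 1)
position 2: 100 → 0  (bit 4 = 0)
position 0: 011 → 1  (bit 3 = 1)
position 11: 010 → 0  (bit 2 = 0)
position 3: 001 → 0  (bit 1 = 0)
position 9: 000 → 1  (bit 0 = 1)
bits b7..b0 = 11101001 = 233

233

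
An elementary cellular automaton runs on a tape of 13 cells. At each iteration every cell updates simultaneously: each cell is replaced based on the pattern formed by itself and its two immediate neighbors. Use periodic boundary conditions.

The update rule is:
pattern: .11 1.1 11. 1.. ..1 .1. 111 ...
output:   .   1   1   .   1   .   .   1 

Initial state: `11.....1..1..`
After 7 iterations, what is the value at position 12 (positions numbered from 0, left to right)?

iteration 1: .1.1111..1..1
iteration 2: 1.1...1.1..1.
iteration 3: .1..11.1..1.1
iteration 4: 1..1.11..1.1.
iteration 5: ..1.1.1.1.1.1
iteration 6: .1.1.1.1.1.1.
iteration 7: 1.1.1.1.1.1..
position 12 holds .

.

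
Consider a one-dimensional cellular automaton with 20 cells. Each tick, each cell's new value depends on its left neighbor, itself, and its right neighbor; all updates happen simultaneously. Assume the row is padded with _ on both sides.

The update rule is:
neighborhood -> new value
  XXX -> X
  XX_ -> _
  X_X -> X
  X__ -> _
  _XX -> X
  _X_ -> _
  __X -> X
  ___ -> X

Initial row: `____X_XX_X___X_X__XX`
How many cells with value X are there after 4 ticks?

XXXX_XX_X__XX_X__XX_
XXX_XX_X__XX_X__XX__
XX_XX_X__XX_X__XX__X
X_XX_X__XX_X__XX__X_
count of X: 10

10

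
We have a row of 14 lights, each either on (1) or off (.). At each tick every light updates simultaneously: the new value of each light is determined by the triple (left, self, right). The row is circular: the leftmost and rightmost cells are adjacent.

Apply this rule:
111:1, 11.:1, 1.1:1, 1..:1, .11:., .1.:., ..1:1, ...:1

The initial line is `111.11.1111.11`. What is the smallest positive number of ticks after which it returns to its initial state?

14

1111.11.1111.1
11111.11.1111.
.11111.11.1111
1.11111.11.111
11.11111.11.11
111.11111.11.1
1111.11111.11.
.1111.11111.11
1.1111.11111.1
11.1111.11111.
.11.1111.11111
1.11.1111.1111
11.11.1111.111
111.11.1111.11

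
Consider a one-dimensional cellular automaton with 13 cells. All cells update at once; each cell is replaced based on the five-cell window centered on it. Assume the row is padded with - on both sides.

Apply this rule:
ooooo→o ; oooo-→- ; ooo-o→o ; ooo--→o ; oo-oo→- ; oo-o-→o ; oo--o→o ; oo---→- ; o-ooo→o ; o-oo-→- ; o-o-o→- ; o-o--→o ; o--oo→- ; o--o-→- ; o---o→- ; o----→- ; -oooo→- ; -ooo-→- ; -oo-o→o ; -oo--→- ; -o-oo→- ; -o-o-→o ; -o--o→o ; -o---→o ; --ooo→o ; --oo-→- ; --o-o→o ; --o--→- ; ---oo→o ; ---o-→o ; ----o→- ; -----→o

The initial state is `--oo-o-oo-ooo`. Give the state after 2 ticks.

-o-oo---o-o-o
oo-----ooo-oo

oo-----ooo-oo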